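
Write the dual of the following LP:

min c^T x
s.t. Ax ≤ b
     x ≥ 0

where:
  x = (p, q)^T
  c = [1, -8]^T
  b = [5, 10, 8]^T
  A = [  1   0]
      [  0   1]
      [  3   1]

Primal min cᵀx s.t. Ax ≤ b, x ≥ 0  →  Dual max −bᵀy s.t. Aᵀy ≥ −c, y ≥ 0.

Maximize: z = -5y1 - 10y2 - 8y3

Subject to:
  y1 + 3y3 ≥ -1
  y2 + y3 ≥ 8
  y1, y2, y3 ≥ 0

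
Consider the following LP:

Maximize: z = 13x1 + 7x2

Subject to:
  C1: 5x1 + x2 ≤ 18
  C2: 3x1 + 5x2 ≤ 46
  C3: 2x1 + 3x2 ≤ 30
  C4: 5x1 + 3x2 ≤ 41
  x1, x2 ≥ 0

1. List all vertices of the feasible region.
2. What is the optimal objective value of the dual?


1. (0, 0), (3.6, 0), (2, 8), (0, 9.2)
2. 82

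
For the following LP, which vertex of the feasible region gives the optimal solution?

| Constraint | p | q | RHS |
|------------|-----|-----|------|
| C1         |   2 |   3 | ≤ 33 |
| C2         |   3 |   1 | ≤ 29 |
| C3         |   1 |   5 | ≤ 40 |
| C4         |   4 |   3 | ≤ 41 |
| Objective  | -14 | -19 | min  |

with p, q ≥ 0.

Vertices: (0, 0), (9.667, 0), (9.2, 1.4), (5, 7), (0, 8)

Evaluate the objective at each vertex of the feasible region:
  z(0, 0) = 0
  z(9.667, 0) = -135.3
  z(9.2, 1.4) = -155.4
  z(5, 7) = -203  ←
  z(0, 8) = -152
The minimum is at p = 5, q = 7.

(5, 7)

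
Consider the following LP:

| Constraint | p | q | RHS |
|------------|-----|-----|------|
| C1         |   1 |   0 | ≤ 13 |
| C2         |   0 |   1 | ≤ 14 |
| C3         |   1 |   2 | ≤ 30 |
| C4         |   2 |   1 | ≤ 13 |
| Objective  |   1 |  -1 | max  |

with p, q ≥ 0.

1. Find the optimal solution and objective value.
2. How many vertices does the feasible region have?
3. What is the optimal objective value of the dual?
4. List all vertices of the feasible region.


1. p = 6.5, q = 0, z = 6.5
2. 3
3. 6.5
4. (0, 0), (6.5, 0), (0, 13)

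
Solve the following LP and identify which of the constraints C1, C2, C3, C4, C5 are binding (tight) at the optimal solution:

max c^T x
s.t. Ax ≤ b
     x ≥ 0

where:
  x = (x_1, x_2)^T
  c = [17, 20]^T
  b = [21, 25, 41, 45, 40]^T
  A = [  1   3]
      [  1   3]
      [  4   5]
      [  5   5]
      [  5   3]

At x_1 = 4, x_2 = 5, compute slack b - a·x for each constraint:
  C1: 21 − 19 = 2  (slack)
  C2: 25 − 19 = 6  (slack)
  C3: 41 − 41 = 0  (binding)
  C4: 45 − 45 = 0  (binding)
  C5: 40 − 35 = 5  (slack)

Optimal: x_1 = 4, x_2 = 5
Binding: C3, C4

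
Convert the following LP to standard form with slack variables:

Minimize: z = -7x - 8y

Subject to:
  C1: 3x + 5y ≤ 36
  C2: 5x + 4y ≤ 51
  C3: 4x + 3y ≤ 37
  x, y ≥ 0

min z = -7x - 8y

s.t.
  3x + 5y + s1 = 36
  5x + 4y + s2 = 51
  4x + 3y + s3 = 37
  x, y, s1, s2, s3 ≥ 0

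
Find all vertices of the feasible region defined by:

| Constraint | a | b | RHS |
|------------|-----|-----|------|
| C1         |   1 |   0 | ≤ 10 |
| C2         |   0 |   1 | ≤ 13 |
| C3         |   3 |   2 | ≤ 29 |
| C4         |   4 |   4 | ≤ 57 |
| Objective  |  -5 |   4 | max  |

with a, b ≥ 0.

(0, 0), (9.667, 0), (1, 13), (0, 13)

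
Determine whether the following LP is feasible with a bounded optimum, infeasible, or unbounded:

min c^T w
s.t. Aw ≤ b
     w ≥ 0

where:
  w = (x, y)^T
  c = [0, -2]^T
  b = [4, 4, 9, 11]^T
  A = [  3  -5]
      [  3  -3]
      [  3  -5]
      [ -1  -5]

Unbounded (objective can decrease without bound)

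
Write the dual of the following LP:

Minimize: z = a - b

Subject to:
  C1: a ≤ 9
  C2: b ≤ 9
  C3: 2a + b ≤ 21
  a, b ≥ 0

Primal min cᵀx s.t. Ax ≤ b, x ≥ 0  →  Dual max −bᵀy s.t. Aᵀy ≥ −c, y ≥ 0.

Maximize: z = -9y1 - 9y2 - 21y3

Subject to:
  y1 + 2y3 ≥ -1
  y2 + y3 ≥ 1
  y1, y2, y3 ≥ 0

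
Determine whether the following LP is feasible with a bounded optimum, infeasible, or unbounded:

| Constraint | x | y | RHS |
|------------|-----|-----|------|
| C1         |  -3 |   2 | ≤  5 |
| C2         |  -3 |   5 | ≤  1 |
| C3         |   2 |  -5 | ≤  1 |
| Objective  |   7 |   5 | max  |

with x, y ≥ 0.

Unbounded (objective can increase without bound)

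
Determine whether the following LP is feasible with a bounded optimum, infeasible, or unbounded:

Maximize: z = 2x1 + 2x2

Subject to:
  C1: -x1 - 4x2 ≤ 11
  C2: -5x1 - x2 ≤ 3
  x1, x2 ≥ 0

Unbounded (objective can increase without bound)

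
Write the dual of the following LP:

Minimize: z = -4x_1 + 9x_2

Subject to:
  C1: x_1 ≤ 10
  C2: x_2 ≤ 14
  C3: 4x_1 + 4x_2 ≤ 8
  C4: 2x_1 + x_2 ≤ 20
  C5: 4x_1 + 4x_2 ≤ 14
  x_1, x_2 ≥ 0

Primal min cᵀx s.t. Ax ≤ b, x ≥ 0  →  Dual max −bᵀy s.t. Aᵀy ≥ −c, y ≥ 0.

Maximize: z = -10y1 - 14y2 - 8y3 - 20y4 - 14y5

Subject to:
  y1 + 4y3 + 2y4 + 4y5 ≥ 4
  y2 + 4y3 + y4 + 4y5 ≥ -9
  y1, y2, y3, y4, y5 ≥ 0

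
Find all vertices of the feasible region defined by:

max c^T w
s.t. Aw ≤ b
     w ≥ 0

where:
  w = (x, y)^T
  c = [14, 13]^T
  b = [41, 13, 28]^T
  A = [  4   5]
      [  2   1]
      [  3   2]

(0, 0), (6.5, 0), (4, 5), (0, 8.2)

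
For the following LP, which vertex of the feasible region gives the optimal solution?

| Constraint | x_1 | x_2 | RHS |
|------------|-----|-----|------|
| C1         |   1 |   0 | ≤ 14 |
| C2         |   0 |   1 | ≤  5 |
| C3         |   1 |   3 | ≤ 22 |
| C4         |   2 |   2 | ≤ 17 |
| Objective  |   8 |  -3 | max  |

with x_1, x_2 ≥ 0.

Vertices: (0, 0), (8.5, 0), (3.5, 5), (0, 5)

Evaluate the objective at each vertex of the feasible region:
  z(0, 0) = 0
  z(8.5, 0) = 68  ←
  z(3.5, 5) = 13
  z(0, 5) = -15
The maximum is at x_1 = 8.5, x_2 = 0.

(8.5, 0)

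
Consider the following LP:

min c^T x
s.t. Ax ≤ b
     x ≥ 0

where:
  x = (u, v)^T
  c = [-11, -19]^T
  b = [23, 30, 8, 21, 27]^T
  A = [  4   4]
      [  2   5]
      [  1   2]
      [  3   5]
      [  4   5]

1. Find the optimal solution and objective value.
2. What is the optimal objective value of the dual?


1. u = 2, v = 3, z = -79
2. -79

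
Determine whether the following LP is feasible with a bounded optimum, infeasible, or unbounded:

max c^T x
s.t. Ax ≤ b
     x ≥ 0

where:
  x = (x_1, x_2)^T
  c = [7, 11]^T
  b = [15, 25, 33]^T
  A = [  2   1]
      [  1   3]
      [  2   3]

Feasible with a bounded optimal solution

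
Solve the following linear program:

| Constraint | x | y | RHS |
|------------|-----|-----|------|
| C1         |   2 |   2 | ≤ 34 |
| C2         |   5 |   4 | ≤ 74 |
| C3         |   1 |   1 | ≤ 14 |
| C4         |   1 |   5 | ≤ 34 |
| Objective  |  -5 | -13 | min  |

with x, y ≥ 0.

Evaluate the objective at each vertex of the feasible region:
  z(0, 0) = 0
  z(14, 0) = -70
  z(9, 5) = -110  ←
  z(0, 6.8) = -88.4
The minimum is at x = 9, y = 5.

x = 9, y = 5, z = -110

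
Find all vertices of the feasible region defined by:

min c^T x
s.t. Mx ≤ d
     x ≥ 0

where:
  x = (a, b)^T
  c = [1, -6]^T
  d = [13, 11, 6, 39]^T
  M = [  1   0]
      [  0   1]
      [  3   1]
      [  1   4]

(0, 0), (2, 0), (0, 6)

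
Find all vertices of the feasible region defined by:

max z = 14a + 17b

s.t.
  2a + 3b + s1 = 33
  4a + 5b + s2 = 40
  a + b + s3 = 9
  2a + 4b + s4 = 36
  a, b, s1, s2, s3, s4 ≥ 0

(0, 0), (9, 0), (5, 4), (0, 8)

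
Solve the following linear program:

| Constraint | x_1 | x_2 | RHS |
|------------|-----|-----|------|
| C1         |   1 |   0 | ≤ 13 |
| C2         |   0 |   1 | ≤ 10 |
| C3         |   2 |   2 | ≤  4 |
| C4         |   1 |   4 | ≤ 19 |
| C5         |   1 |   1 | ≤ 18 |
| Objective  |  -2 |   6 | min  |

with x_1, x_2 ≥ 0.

Evaluate the objective at each vertex of the feasible region:
  z(0, 0) = 0
  z(2, 0) = -4  ←
  z(0, 2) = 12
The minimum is at x_1 = 2, x_2 = 0.

x_1 = 2, x_2 = 0, z = -4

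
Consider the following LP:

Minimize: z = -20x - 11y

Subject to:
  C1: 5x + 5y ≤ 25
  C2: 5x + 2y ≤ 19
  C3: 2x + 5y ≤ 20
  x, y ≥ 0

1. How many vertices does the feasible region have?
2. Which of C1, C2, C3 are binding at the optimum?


1. 5
2. C1, C2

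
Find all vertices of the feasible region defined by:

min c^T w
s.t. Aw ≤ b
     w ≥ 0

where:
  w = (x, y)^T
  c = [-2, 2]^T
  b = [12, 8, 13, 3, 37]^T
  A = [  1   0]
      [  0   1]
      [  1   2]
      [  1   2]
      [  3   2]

(0, 0), (3, 0), (0, 1.5)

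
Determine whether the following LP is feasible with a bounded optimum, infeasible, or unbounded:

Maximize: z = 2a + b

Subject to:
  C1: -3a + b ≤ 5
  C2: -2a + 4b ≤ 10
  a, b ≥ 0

Unbounded (objective can increase without bound)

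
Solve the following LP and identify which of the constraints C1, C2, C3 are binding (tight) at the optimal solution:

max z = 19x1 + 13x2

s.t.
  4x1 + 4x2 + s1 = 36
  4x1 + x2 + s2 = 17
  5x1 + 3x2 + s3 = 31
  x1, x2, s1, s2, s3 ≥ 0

At x1 = 2, x2 = 7, compute slack b - a·x for each constraint:
  C1: 36 − 36 = 0  (binding)
  C2: 17 − 15 = 2  (slack)
  C3: 31 − 31 = 0  (binding)

Optimal: x1 = 2, x2 = 7
Binding: C1, C3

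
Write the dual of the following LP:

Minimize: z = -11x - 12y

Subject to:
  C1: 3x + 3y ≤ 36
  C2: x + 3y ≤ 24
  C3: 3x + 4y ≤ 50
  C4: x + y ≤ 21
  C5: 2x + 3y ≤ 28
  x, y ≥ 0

Primal min cᵀx s.t. Ax ≤ b, x ≥ 0  →  Dual max −bᵀy s.t. Aᵀy ≥ −c, y ≥ 0.

Maximize: z = -36y1 - 24y2 - 50y3 - 21y4 - 28y5

Subject to:
  3y1 + y2 + 3y3 + y4 + 2y5 ≥ 11
  3y1 + 3y2 + 4y3 + y4 + 3y5 ≥ 12
  y1, y2, y3, y4, y5 ≥ 0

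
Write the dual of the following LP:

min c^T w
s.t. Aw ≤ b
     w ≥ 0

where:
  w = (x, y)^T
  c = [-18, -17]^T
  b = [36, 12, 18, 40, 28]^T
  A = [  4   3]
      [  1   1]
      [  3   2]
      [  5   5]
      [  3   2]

Primal min cᵀx s.t. Ax ≤ b, x ≥ 0  →  Dual max −bᵀy s.t. Aᵀy ≥ −c, y ≥ 0.

Maximize: z = -36y1 - 12y2 - 18y3 - 40y4 - 28y5

Subject to:
  4y1 + y2 + 3y3 + 5y4 + 3y5 ≥ 18
  3y1 + y2 + 2y3 + 5y4 + 2y5 ≥ 17
  y1, y2, y3, y4, y5 ≥ 0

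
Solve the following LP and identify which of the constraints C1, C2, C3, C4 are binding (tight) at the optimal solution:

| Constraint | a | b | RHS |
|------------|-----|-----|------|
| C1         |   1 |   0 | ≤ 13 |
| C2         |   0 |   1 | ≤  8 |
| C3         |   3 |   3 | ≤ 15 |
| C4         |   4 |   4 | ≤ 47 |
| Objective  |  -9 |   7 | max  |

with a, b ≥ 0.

At a = 0, b = 5, compute slack b - a·x for each constraint:
  C1: 13 − 0 = 13  (slack)
  C2: 8 − 5 = 3  (slack)
  C3: 15 − 15 = 0  (binding)
  C4: 47 − 20 = 27  (slack)

Optimal: a = 0, b = 5
Binding: C3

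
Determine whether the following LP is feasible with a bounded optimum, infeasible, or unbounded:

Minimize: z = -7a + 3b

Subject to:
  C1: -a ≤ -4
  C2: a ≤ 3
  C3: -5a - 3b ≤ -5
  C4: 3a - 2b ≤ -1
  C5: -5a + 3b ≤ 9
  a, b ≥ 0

Infeasible (no feasible solution exists)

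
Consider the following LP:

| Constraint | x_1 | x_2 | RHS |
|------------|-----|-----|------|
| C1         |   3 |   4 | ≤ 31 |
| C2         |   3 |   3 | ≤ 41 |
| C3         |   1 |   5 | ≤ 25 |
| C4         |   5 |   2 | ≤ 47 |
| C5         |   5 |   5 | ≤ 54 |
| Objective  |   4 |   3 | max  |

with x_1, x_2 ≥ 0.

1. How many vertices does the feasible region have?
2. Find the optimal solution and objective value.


1. 5
2. x_1 = 9, x_2 = 1, z = 39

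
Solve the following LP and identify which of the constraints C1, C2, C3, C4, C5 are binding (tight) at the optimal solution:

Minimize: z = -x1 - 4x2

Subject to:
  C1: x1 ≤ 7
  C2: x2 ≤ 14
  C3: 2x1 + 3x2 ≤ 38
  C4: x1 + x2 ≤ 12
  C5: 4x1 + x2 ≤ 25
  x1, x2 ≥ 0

At x1 = 0, x2 = 12, compute slack b - a·x for each constraint:
  C1: 7 − 0 = 7  (slack)
  C2: 14 − 12 = 2  (slack)
  C3: 38 − 36 = 2  (slack)
  C4: 12 − 12 = 0  (binding)
  C5: 25 − 12 = 13  (slack)

Optimal: x1 = 0, x2 = 12
Binding: C4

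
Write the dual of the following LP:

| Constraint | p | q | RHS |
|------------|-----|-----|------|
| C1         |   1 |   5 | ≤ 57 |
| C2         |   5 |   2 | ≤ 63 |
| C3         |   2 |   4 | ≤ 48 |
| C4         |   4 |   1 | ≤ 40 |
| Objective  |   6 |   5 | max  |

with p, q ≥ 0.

Primal max cᵀx s.t. Ax ≤ b, x ≥ 0  →  Dual min bᵀy s.t. Aᵀy ≥ c, y ≥ 0.

Minimize: z = 57y1 + 63y2 + 48y3 + 40y4

Subject to:
  y1 + 5y2 + 2y3 + 4y4 ≥ 6
  5y1 + 2y2 + 4y3 + y4 ≥ 5
  y1, y2, y3, y4 ≥ 0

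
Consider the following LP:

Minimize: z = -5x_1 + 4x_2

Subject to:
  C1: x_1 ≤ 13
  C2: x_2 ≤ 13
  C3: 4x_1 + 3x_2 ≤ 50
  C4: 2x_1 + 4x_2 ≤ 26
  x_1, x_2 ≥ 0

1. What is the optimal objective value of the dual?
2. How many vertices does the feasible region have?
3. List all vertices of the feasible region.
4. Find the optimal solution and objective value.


1. -62.5
2. 4
3. (0, 0), (12.5, 0), (12.2, 0.4), (0, 6.5)
4. x_1 = 12.5, x_2 = 0, z = -62.5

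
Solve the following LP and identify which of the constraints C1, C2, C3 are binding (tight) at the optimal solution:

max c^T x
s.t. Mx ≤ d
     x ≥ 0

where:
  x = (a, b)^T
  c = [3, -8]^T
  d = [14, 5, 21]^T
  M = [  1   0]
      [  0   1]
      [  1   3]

At a = 14, b = 0, compute slack b - a·x for each constraint:
  C1: 14 − 14 = 0  (binding)
  C2: 5 − 0 = 5  (slack)
  C3: 21 − 14 = 7  (slack)

Optimal: a = 14, b = 0
Binding: C1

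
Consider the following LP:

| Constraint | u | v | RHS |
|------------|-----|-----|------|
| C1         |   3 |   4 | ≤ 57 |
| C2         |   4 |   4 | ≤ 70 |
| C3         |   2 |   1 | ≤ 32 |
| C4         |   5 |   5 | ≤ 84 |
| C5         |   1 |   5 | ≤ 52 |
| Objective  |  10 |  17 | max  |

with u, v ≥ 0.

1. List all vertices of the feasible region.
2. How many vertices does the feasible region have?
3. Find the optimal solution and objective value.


1. (0, 0), (16, 0), (15.2, 1.6), (10.2, 6.6), (7, 9), (0, 10.4)
2. 6
3. u = 7, v = 9, z = 223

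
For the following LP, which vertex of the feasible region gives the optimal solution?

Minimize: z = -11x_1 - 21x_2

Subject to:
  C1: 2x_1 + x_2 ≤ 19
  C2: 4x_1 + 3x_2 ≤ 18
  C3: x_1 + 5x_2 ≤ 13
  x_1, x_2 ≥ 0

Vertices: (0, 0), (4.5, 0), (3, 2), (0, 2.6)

Evaluate the objective at each vertex of the feasible region:
  z(0, 0) = 0
  z(4.5, 0) = -49.5
  z(3, 2) = -75  ←
  z(0, 2.6) = -54.6
The minimum is at x_1 = 3, x_2 = 2.

(3, 2)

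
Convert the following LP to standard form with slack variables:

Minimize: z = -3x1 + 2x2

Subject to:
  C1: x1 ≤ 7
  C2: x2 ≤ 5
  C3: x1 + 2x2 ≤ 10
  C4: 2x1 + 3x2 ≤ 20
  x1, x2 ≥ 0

min z = -3x1 + 2x2

s.t.
  x1 + s1 = 7
  x2 + s2 = 5
  x1 + 2x2 + s3 = 10
  2x1 + 3x2 + s4 = 20
  x1, x2, s1, s2, s3, s4 ≥ 0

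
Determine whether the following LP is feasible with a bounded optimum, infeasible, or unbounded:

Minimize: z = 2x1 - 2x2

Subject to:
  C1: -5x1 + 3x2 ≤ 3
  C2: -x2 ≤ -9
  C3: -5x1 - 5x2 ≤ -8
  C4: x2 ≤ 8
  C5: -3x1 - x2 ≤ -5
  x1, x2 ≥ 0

Infeasible (no feasible solution exists)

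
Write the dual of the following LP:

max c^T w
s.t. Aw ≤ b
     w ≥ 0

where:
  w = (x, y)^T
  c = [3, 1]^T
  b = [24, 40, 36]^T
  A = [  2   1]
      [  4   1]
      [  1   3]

Primal max cᵀx s.t. Ax ≤ b, x ≥ 0  →  Dual min bᵀy s.t. Aᵀy ≥ c, y ≥ 0.

Minimize: z = 24y1 + 40y2 + 36y3

Subject to:
  2y1 + 4y2 + y3 ≥ 3
  y1 + y2 + 3y3 ≥ 1
  y1, y2, y3 ≥ 0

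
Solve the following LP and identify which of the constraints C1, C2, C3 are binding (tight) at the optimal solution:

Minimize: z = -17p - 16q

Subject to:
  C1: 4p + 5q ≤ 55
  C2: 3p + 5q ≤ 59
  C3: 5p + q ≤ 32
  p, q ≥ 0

At p = 5, q = 7, compute slack b - a·x for each constraint:
  C1: 55 − 55 = 0  (binding)
  C2: 59 − 50 = 9  (slack)
  C3: 32 − 32 = 0  (binding)

Optimal: p = 5, q = 7
Binding: C1, C3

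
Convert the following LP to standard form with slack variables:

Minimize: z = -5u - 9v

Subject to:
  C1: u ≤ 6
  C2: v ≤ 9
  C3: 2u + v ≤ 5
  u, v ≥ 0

min z = -5u - 9v

s.t.
  u + s1 = 6
  v + s2 = 9
  2u + v + s3 = 5
  u, v, s1, s2, s3 ≥ 0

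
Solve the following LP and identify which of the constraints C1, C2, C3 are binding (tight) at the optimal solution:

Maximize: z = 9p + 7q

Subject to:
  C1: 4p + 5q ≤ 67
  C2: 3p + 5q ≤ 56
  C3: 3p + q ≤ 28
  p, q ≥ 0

At p = 7, q = 7, compute slack b - a·x for each constraint:
  C1: 67 − 63 = 4  (slack)
  C2: 56 − 56 = 0  (binding)
  C3: 28 − 28 = 0  (binding)

Optimal: p = 7, q = 7
Binding: C2, C3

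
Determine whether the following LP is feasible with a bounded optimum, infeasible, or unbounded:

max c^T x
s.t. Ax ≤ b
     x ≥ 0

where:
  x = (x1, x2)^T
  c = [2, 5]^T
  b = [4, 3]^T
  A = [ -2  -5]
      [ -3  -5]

Unbounded (objective can increase without bound)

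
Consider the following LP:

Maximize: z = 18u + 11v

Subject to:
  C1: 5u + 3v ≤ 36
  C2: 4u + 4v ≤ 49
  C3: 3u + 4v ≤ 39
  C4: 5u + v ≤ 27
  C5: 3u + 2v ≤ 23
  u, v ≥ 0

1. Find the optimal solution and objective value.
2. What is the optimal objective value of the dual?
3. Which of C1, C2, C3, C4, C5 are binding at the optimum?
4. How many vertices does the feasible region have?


1. u = 3, v = 7, z = 131
2. 131
3. C1, C5
4. 6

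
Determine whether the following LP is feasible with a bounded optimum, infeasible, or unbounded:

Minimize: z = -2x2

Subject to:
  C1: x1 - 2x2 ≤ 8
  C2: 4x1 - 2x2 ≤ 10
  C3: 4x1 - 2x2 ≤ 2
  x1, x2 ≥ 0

Unbounded (objective can decrease without bound)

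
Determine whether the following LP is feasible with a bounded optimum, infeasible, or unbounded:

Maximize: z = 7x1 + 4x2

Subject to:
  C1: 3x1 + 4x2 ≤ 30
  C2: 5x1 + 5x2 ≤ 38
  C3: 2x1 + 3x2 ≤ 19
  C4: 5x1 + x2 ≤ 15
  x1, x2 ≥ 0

Feasible with a bounded optimal solution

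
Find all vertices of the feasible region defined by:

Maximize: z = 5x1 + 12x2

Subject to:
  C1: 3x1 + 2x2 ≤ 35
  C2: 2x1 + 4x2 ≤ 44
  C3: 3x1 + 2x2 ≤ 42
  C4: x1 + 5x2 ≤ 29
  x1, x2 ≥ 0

(0, 0), (11.67, 0), (9, 4), (0, 5.8)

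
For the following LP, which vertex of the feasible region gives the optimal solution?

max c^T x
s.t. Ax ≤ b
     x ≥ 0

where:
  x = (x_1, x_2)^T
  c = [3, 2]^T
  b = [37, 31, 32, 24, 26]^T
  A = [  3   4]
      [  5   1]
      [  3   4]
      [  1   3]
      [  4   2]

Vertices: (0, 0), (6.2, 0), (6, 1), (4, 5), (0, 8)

Evaluate the objective at each vertex of the feasible region:
  z(0, 0) = 0
  z(6.2, 0) = 18.6
  z(6, 1) = 20
  z(4, 5) = 22  ←
  z(0, 8) = 16
The maximum is at x_1 = 4, x_2 = 5.

(4, 5)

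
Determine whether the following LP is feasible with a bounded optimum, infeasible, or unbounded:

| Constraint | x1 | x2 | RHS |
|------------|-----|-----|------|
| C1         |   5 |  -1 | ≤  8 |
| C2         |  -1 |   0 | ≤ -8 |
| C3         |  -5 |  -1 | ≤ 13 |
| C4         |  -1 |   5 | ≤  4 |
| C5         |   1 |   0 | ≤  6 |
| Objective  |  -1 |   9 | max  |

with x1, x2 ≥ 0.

Infeasible (no feasible solution exists)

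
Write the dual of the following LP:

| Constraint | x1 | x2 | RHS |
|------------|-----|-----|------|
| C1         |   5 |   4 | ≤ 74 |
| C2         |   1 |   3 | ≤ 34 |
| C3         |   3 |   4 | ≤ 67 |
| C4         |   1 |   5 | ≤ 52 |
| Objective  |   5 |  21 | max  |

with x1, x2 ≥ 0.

Primal max cᵀx s.t. Ax ≤ b, x ≥ 0  →  Dual min bᵀy s.t. Aᵀy ≥ c, y ≥ 0.

Minimize: z = 74y1 + 34y2 + 67y3 + 52y4

Subject to:
  5y1 + y2 + 3y3 + y4 ≥ 5
  4y1 + 3y2 + 4y3 + 5y4 ≥ 21
  y1, y2, y3, y4 ≥ 0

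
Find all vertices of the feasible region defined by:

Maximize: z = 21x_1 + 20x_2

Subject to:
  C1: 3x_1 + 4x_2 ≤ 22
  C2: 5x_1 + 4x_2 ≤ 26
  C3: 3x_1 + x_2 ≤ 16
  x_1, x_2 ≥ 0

(0, 0), (5.2, 0), (2, 4), (0, 5.5)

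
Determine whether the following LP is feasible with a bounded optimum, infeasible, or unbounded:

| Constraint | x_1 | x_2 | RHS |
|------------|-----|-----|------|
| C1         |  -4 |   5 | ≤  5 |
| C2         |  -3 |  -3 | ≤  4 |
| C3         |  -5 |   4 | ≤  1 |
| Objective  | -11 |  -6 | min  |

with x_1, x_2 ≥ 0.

Unbounded (objective can decrease without bound)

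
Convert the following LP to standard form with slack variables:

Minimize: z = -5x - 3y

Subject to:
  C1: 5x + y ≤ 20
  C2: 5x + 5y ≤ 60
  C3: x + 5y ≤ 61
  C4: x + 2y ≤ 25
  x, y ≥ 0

min z = -5x - 3y

s.t.
  5x + y + s1 = 20
  5x + 5y + s2 = 60
  x + 5y + s3 = 61
  x + 2y + s4 = 25
  x, y, s1, s2, s3, s4 ≥ 0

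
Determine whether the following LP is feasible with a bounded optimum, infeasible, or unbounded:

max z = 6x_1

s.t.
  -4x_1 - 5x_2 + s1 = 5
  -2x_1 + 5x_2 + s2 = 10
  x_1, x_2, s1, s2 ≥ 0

Unbounded (objective can increase without bound)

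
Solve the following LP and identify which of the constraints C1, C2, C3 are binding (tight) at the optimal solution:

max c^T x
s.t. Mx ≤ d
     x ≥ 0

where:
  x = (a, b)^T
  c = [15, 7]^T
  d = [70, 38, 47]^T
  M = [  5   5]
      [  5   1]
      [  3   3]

At a = 6, b = 8, compute slack b - a·x for each constraint:
  C1: 70 − 70 = 0  (binding)
  C2: 38 − 38 = 0  (binding)
  C3: 47 − 42 = 5  (slack)

Optimal: a = 6, b = 8
Binding: C1, C2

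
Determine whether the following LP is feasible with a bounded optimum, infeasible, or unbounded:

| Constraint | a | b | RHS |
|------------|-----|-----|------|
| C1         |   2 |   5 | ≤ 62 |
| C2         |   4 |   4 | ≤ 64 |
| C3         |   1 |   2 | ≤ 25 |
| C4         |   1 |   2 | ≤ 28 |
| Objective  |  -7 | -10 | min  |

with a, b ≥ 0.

Feasible with a bounded optimal solution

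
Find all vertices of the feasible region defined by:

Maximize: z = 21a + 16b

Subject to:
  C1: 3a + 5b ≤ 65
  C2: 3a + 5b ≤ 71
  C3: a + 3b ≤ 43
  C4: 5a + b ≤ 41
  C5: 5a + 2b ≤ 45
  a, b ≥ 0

(0, 0), (8.2, 0), (7.4, 4), (5, 10), (0, 13)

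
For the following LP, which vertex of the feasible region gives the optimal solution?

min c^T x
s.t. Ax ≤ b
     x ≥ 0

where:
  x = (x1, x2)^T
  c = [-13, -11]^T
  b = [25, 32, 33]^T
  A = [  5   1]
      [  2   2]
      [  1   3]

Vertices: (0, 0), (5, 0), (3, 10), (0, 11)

Evaluate the objective at each vertex of the feasible region:
  z(0, 0) = 0
  z(5, 0) = -65
  z(3, 10) = -149  ←
  z(0, 11) = -121
The minimum is at x1 = 3, x2 = 10.

(3, 10)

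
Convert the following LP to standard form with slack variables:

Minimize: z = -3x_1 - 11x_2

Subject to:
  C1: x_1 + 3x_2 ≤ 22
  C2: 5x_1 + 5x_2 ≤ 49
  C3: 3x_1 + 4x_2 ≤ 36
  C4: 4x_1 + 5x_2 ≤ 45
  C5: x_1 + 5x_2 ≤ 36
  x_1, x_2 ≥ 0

min z = -3x_1 - 11x_2

s.t.
  x_1 + 3x_2 + s1 = 22
  5x_1 + 5x_2 + s2 = 49
  3x_1 + 4x_2 + s3 = 36
  4x_1 + 5x_2 + s4 = 45
  x_1 + 5x_2 + s5 = 36
  x_1, x_2, s1, s2, s3, s4, s5 ≥ 0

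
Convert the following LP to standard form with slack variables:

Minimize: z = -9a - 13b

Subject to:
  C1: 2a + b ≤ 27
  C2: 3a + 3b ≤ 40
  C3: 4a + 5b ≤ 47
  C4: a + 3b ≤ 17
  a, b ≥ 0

min z = -9a - 13b

s.t.
  2a + b + s1 = 27
  3a + 3b + s2 = 40
  4a + 5b + s3 = 47
  a + 3b + s4 = 17
  a, b, s1, s2, s3, s4 ≥ 0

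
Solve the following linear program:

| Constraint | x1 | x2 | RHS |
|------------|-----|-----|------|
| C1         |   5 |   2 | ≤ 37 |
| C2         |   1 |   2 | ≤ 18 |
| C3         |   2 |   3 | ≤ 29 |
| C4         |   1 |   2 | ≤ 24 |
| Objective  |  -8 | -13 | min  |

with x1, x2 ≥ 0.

Evaluate the objective at each vertex of the feasible region:
  z(0, 0) = 0
  z(7.4, 0) = -59.2
  z(4.818, 6.455) = -122.5
  z(4, 7) = -123  ←
  z(0, 9) = -117
The minimum is at x1 = 4, x2 = 7.

x1 = 4, x2 = 7, z = -123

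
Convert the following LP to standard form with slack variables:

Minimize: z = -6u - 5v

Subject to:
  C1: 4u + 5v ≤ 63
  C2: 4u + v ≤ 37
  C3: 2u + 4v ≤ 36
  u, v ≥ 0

min z = -6u - 5v

s.t.
  4u + 5v + s1 = 63
  4u + v + s2 = 37
  2u + 4v + s3 = 36
  u, v, s1, s2, s3 ≥ 0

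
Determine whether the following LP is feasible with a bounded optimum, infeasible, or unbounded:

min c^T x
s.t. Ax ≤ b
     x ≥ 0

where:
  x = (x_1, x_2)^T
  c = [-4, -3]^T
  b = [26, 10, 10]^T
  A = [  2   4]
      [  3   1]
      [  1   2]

Feasible with a bounded optimal solution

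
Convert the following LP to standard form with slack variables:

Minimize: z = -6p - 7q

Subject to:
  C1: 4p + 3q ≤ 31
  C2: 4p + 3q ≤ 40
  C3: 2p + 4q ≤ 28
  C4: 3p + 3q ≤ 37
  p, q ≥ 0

min z = -6p - 7q

s.t.
  4p + 3q + s1 = 31
  4p + 3q + s2 = 40
  2p + 4q + s3 = 28
  3p + 3q + s4 = 37
  p, q, s1, s2, s3, s4 ≥ 0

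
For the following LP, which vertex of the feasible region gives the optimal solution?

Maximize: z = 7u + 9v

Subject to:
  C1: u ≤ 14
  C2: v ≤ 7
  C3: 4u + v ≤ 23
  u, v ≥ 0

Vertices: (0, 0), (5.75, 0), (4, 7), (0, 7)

Evaluate the objective at each vertex of the feasible region:
  z(0, 0) = 0
  z(5.75, 0) = 40.25
  z(4, 7) = 91  ←
  z(0, 7) = 63
The maximum is at u = 4, v = 7.

(4, 7)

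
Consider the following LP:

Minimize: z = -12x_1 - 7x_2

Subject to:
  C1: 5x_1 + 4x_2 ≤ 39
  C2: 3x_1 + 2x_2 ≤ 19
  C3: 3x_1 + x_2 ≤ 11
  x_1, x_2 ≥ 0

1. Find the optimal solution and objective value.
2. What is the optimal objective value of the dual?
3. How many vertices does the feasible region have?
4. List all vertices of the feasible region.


1. x_1 = 1, x_2 = 8, z = -68
2. -68
3. 4
4. (0, 0), (3.667, 0), (1, 8), (0, 9.5)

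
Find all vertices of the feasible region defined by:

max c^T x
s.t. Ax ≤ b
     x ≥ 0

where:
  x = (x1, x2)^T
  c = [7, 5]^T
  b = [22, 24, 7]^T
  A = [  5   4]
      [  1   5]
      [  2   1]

(0, 0), (3.5, 0), (2, 3), (0.6667, 4.667), (0, 4.8)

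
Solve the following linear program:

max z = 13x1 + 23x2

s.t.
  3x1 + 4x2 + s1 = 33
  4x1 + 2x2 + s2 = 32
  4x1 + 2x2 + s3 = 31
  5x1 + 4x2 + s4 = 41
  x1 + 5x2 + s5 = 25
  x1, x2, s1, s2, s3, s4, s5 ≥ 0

Evaluate the objective at each vertex of the feasible region:
  z(0, 0) = 0
  z(7.75, 0) = 100.8
  z(7, 1.5) = 125.5
  z(5, 4) = 157  ←
  z(0, 5) = 115
The maximum is at x1 = 5, x2 = 4.

x1 = 5, x2 = 4, z = 157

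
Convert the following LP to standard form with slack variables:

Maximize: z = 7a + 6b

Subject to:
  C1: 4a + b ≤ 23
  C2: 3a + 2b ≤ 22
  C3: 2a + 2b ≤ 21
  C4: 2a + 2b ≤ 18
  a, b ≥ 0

max z = 7a + 6b

s.t.
  4a + b + s1 = 23
  3a + 2b + s2 = 22
  2a + 2b + s3 = 21
  2a + 2b + s4 = 18
  a, b, s1, s2, s3, s4 ≥ 0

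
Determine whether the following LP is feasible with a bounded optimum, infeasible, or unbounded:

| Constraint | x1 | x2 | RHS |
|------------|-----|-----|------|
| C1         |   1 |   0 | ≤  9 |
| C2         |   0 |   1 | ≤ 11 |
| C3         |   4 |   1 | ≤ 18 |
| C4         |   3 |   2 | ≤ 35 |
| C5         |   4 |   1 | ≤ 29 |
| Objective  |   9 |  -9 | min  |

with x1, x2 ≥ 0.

Feasible with a bounded optimal solution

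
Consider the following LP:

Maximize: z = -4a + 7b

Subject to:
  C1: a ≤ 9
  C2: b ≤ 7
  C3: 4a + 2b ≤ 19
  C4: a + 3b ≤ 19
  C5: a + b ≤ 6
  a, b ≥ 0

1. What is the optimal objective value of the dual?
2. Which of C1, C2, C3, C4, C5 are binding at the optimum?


1. 42
2. C5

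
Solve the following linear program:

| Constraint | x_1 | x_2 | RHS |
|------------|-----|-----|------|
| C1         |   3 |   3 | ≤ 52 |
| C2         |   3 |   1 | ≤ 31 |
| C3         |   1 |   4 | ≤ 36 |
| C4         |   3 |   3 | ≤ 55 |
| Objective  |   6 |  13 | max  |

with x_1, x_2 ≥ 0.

Evaluate the objective at each vertex of the feasible region:
  z(0, 0) = 0
  z(10.33, 0) = 62
  z(8, 7) = 139  ←
  z(0, 9) = 117
The maximum is at x_1 = 8, x_2 = 7.

x_1 = 8, x_2 = 7, z = 139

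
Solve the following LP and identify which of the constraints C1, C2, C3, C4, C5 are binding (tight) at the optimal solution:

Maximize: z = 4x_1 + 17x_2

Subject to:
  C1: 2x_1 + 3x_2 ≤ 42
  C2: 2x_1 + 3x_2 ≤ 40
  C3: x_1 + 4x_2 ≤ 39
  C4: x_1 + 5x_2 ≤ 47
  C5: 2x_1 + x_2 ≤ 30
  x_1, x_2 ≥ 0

At x_1 = 7, x_2 = 8, compute slack b - a·x for each constraint:
  C1: 42 − 38 = 4  (slack)
  C2: 40 − 38 = 2  (slack)
  C3: 39 − 39 = 0  (binding)
  C4: 47 − 47 = 0  (binding)
  C5: 30 − 22 = 8  (slack)

Optimal: x_1 = 7, x_2 = 8
Binding: C3, C4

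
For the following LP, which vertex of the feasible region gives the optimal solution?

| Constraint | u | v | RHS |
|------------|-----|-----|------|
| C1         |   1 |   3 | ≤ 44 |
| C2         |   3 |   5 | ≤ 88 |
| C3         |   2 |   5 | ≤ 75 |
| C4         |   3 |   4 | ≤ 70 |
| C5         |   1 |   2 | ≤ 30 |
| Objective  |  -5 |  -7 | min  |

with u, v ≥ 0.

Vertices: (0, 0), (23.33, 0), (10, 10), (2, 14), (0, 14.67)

Evaluate the objective at each vertex of the feasible region:
  z(0, 0) = 0
  z(23.33, 0) = -116.7
  z(10, 10) = -120  ←
  z(2, 14) = -108
  z(0, 14.67) = -102.7
The minimum is at u = 10, v = 10.

(10, 10)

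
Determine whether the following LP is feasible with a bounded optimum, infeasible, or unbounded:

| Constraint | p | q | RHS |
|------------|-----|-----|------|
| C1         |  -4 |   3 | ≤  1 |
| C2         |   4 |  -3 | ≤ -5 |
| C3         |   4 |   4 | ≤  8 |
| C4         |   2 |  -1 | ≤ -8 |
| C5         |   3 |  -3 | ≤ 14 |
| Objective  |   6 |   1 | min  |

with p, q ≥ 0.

Infeasible (no feasible solution exists)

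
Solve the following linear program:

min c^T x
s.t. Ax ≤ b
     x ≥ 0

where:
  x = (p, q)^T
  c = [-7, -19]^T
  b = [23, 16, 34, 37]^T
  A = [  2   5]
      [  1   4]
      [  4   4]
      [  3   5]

Evaluate the objective at each vertex of the feasible region:
  z(0, 0) = 0
  z(8.5, 0) = -59.5
  z(6.5, 2) = -83.5
  z(4, 3) = -85  ←
  z(0, 4) = -76
The minimum is at p = 4, q = 3.

p = 4, q = 3, z = -85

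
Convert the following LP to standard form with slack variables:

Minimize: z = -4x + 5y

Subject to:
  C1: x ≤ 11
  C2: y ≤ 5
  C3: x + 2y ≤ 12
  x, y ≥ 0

min z = -4x + 5y

s.t.
  x + s1 = 11
  y + s2 = 5
  x + 2y + s3 = 12
  x, y, s1, s2, s3 ≥ 0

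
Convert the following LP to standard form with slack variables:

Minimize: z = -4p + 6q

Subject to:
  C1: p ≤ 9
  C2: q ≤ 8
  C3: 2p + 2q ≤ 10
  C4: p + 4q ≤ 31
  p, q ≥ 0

min z = -4p + 6q

s.t.
  p + s1 = 9
  q + s2 = 8
  2p + 2q + s3 = 10
  p + 4q + s4 = 31
  p, q, s1, s2, s3, s4 ≥ 0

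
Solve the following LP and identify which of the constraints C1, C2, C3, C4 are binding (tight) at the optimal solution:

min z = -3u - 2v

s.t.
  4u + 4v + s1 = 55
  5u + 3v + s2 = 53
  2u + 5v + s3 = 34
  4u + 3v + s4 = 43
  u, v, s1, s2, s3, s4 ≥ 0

At u = 10, v = 1, compute slack b - a·x for each constraint:
  C1: 55 − 44 = 11  (slack)
  C2: 53 − 53 = 0  (binding)
  C3: 34 − 25 = 9  (slack)
  C4: 43 − 43 = 0  (binding)

Optimal: u = 10, v = 1
Binding: C2, C4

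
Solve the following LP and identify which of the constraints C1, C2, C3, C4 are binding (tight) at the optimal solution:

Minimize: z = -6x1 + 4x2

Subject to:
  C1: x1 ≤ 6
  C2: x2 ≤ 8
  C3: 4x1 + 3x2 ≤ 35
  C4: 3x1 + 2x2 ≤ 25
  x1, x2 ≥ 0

At x1 = 6, x2 = 0, compute slack b - a·x for each constraint:
  C1: 6 − 6 = 0  (binding)
  C2: 8 − 0 = 8  (slack)
  C3: 35 − 24 = 11  (slack)
  C4: 25 − 18 = 7  (slack)

Optimal: x1 = 6, x2 = 0
Binding: C1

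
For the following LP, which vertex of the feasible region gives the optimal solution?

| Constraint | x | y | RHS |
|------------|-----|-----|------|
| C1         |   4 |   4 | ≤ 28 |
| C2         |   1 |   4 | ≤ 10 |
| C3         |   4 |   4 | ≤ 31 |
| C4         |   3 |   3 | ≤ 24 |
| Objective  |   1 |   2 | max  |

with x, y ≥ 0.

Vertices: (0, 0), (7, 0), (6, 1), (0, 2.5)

Evaluate the objective at each vertex of the feasible region:
  z(0, 0) = 0
  z(7, 0) = 7
  z(6, 1) = 8  ←
  z(0, 2.5) = 5
The maximum is at x = 6, y = 1.

(6, 1)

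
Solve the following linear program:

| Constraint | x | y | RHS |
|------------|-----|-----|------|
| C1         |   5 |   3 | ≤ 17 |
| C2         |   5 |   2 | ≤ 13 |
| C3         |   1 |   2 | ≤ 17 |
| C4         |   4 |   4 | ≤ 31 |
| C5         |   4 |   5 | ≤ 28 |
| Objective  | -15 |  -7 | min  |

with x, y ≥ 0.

Evaluate the objective at each vertex of the feasible region:
  z(0, 0) = 0
  z(2.6, 0) = -39
  z(1, 4) = -43  ←
  z(0.07692, 5.538) = -39.92
  z(0, 5.6) = -39.2
The minimum is at x = 1, y = 4.

x = 1, y = 4, z = -43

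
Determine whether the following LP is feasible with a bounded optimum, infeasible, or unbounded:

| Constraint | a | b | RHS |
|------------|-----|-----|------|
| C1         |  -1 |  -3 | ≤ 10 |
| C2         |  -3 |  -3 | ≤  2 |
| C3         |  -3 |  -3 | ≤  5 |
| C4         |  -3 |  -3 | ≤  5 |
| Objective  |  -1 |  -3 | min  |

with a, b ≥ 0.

Unbounded (objective can decrease without bound)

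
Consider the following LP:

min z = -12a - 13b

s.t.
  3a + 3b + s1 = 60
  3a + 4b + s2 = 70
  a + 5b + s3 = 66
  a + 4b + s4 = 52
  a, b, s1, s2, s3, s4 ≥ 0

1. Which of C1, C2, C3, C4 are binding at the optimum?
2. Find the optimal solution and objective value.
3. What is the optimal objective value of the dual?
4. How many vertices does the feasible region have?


1. C1, C2
2. a = 10, b = 10, z = -250
3. -250
4. 5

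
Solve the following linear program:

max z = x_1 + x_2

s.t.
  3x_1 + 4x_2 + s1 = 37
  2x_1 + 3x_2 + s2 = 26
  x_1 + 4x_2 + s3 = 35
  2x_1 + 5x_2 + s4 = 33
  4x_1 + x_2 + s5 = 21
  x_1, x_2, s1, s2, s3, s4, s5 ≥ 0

Evaluate the objective at each vertex of the feasible region:
  z(0, 0) = 0
  z(5.25, 0) = 5.25
  z(4, 5) = 9  ←
  z(0, 6.6) = 6.6
The maximum is at x_1 = 4, x_2 = 5.

x_1 = 4, x_2 = 5, z = 9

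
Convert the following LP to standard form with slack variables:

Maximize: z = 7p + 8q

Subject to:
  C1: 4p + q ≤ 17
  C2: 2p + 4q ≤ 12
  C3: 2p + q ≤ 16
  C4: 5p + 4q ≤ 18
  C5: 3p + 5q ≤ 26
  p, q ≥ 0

max z = 7p + 8q

s.t.
  4p + q + s1 = 17
  2p + 4q + s2 = 12
  2p + q + s3 = 16
  5p + 4q + s4 = 18
  3p + 5q + s5 = 26
  p, q, s1, s2, s3, s4, s5 ≥ 0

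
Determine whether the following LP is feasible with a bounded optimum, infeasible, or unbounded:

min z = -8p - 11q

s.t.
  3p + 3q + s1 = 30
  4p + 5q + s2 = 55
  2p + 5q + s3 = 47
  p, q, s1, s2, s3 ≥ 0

Feasible with a bounded optimal solution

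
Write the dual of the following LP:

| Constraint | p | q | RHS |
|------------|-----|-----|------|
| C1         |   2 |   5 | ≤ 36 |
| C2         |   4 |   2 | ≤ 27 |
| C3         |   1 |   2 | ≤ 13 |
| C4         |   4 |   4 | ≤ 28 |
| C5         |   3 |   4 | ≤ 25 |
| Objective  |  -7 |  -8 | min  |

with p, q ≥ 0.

Primal min cᵀx s.t. Ax ≤ b, x ≥ 0  →  Dual max −bᵀy s.t. Aᵀy ≥ −c, y ≥ 0.

Maximize: z = -36y1 - 27y2 - 13y3 - 28y4 - 25y5

Subject to:
  2y1 + 4y2 + y3 + 4y4 + 3y5 ≥ 7
  5y1 + 2y2 + 2y3 + 4y4 + 4y5 ≥ 8
  y1, y2, y3, y4, y5 ≥ 0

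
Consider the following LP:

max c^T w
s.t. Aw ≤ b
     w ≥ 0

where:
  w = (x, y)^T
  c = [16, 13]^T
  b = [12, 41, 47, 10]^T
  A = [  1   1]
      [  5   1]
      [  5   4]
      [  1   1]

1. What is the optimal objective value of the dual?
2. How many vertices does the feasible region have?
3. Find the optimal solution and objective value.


1. 151
2. 5
3. x = 7, y = 3, z = 151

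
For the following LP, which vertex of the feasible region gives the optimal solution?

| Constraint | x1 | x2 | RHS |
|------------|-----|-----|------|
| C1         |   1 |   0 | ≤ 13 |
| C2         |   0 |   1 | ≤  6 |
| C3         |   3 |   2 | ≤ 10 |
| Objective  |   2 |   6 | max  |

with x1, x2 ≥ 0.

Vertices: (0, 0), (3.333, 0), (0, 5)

Evaluate the objective at each vertex of the feasible region:
  z(0, 0) = 0
  z(3.333, 0) = 6.667
  z(0, 5) = 30  ←
The maximum is at x1 = 0, x2 = 5.

(0, 5)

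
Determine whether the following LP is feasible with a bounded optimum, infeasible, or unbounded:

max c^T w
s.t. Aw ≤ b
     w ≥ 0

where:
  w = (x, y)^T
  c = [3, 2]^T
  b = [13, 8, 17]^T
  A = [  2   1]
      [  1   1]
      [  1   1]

Feasible with a bounded optimal solution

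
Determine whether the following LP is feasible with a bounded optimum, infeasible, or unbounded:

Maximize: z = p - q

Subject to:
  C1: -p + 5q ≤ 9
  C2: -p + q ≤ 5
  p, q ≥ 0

Unbounded (objective can increase without bound)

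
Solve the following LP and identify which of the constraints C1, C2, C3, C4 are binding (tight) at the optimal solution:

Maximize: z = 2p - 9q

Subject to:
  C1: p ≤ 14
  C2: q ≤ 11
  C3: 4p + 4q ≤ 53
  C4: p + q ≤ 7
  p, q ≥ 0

At p = 7, q = 0, compute slack b - a·x for each constraint:
  C1: 14 − 7 = 7  (slack)
  C2: 11 − 0 = 11  (slack)
  C3: 53 − 28 = 25  (slack)
  C4: 7 − 7 = 0  (binding)

Optimal: p = 7, q = 0
Binding: C4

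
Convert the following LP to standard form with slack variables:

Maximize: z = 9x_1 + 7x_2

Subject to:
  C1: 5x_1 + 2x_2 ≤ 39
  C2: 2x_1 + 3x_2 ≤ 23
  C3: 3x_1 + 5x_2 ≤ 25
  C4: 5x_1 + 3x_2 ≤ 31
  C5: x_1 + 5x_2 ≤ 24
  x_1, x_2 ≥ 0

max z = 9x_1 + 7x_2

s.t.
  5x_1 + 2x_2 + s1 = 39
  2x_1 + 3x_2 + s2 = 23
  3x_1 + 5x_2 + s3 = 25
  5x_1 + 3x_2 + s4 = 31
  x_1 + 5x_2 + s5 = 24
  x_1, x_2, s1, s2, s3, s4, s5 ≥ 0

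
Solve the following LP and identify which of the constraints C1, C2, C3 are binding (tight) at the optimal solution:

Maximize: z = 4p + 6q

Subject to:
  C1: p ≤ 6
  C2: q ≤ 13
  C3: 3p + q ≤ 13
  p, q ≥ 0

At p = 0, q = 13, compute slack b - a·x for each constraint:
  C1: 6 − 0 = 6  (slack)
  C2: 13 − 13 = 0  (binding)
  C3: 13 − 13 = 0  (binding)

Optimal: p = 0, q = 13
Binding: C2, C3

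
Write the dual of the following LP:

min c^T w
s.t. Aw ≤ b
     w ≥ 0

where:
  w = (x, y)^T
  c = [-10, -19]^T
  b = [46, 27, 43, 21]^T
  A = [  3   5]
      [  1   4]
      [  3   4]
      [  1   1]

Primal min cᵀx s.t. Ax ≤ b, x ≥ 0  →  Dual max −bᵀy s.t. Aᵀy ≥ −c, y ≥ 0.

Maximize: z = -46y1 - 27y2 - 43y3 - 21y4

Subject to:
  3y1 + y2 + 3y3 + y4 ≥ 10
  5y1 + 4y2 + 4y3 + y4 ≥ 19
  y1, y2, y3, y4 ≥ 0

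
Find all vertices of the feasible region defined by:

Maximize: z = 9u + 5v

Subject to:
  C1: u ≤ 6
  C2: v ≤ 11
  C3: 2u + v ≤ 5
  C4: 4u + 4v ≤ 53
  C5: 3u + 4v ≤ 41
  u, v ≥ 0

(0, 0), (2.5, 0), (0, 5)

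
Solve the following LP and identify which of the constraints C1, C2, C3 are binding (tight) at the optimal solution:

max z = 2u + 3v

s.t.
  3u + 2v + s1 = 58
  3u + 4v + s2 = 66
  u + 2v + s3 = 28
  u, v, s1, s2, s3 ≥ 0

At u = 10, v = 9, compute slack b - a·x for each constraint:
  C1: 58 − 48 = 10  (slack)
  C2: 66 − 66 = 0  (binding)
  C3: 28 − 28 = 0  (binding)

Optimal: u = 10, v = 9
Binding: C2, C3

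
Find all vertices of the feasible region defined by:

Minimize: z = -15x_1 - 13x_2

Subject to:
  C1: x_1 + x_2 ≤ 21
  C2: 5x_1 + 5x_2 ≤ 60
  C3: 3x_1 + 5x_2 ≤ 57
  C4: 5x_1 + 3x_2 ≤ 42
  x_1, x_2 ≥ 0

(0, 0), (8.4, 0), (3, 9), (1.5, 10.5), (0, 11.4)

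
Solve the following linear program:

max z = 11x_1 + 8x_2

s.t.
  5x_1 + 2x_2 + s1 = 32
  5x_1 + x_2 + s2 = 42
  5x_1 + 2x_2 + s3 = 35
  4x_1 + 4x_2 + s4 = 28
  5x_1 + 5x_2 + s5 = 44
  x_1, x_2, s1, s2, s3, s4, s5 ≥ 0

Evaluate the objective at each vertex of the feasible region:
  z(0, 0) = 0
  z(6.4, 0) = 70.4
  z(6, 1) = 74  ←
  z(0, 7) = 56
The maximum is at x_1 = 6, x_2 = 1.

x_1 = 6, x_2 = 1, z = 74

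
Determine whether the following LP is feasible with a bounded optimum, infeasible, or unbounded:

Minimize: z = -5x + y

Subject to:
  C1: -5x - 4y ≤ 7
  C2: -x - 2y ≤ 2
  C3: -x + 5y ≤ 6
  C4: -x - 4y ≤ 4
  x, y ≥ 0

Unbounded (objective can decrease without bound)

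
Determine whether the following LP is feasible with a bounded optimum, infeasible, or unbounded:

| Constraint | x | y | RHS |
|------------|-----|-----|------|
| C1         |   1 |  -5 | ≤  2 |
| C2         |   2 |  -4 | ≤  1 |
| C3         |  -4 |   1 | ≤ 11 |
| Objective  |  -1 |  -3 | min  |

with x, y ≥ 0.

Unbounded (objective can decrease without bound)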